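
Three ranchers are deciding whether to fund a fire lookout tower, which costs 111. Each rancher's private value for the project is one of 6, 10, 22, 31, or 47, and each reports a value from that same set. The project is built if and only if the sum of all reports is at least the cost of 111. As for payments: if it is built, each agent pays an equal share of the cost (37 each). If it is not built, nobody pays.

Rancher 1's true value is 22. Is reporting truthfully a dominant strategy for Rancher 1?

No

Consider the case where Rancher 2 reports 47 and Rancher 3 reports 47.
Truthful report 22: project built, pays 37, utility 22 - 37 = -15.
Report 6 instead: project not built, utility 0.
Since 0 > -15, reporting 6 is strictly better here, so truthful reporting is not dominant.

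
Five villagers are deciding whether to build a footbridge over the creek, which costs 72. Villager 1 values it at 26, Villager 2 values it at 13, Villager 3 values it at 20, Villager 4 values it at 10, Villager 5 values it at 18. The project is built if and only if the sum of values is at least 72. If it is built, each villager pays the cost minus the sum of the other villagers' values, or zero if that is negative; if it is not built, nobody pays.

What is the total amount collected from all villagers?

Total value 87 ≥ cost 72, so it is built.
Villager 1: others sum to 61; max(0, 72 - 61) = 11.
Villager 2: others sum to 74; max(0, 72 - 74) = 0.
Villager 3: others sum to 67; max(0, 72 - 67) = 5.
Villager 4: others sum to 77; max(0, 72 - 77) = 0.
Villager 5: others sum to 69; max(0, 72 - 69) = 3.
Total collected = 11 + 0 + 5 + 0 + 3 = 19.

19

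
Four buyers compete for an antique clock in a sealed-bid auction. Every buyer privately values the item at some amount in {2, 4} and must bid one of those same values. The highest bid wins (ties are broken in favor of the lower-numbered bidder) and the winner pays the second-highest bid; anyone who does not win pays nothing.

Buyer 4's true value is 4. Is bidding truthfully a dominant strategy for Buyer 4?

Yes

Check each profile of the others' bids and compare truth against every alternative bid.
Others bid (2, 2, 2): truth gives 2, best alternative gives 0.
Others bid (2, 2, 4): truth gives 0, best alternative gives 0.
Others bid (2, 4, 2): truth gives 0, best alternative gives 0.
Others bid (2, 4, 4): truth gives 0, best alternative gives 0.
Others bid (4, 2, 2): truth gives 0, best alternative gives 0.
Others bid (4, 2, 4): truth gives 0, best alternative gives 0.
(Remaining 2 profiles checked similarly; truth is weakly best in each.)
In every case the truthful bid is at least as good as any alternative, so it is a dominant strategy.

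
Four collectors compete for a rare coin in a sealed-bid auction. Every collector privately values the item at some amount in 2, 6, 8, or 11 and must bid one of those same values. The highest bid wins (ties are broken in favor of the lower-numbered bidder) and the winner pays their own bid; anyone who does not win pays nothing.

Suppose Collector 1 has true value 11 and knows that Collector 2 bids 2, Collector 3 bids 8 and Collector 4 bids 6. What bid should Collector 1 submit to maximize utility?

Bid 2: loses, pays 0, utility 0.
Bid 6: loses, pays 0, utility 0.
Bid 8: wins, pays 8, utility 11 - 8 = 3.
Bid 11: wins, pays 11, utility 11 - 11 = 0.
The best choice is 8 with utility 3.

8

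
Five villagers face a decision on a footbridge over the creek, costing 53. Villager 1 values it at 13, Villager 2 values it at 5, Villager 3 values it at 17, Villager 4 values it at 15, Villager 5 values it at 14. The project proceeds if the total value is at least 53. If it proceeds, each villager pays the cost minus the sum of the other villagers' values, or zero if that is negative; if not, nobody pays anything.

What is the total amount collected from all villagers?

Total value 64 ≥ cost 53, so it is built.
Villager 1: others sum to 51; max(0, 53 - 51) = 2.
Villager 2: others sum to 59; max(0, 53 - 59) = 0.
Villager 3: others sum to 47; max(0, 53 - 47) = 6.
Villager 4: others sum to 49; max(0, 53 - 49) = 4.
Villager 5: others sum to 50; max(0, 53 - 50) = 3.
Total collected = 2 + 0 + 6 + 4 + 3 = 15.

15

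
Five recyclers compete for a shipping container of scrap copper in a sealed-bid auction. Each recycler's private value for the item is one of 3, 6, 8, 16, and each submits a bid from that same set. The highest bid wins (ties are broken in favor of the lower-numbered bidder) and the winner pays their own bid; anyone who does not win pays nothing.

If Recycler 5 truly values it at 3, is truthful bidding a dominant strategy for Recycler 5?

Yes

Check each profile of the others' bids and compare truth against every alternative bid.
Others bid (3, 3, 3, 3): truth gives 0, best alternative gives -3.
Others bid (3, 3, 3, 6): truth gives 0, best alternative gives 0.
Others bid (3, 3, 3, 8): truth gives 0, best alternative gives 0.
Others bid (3, 3, 3, 16): truth gives 0, best alternative gives 0.
Others bid (3, 3, 6, 3): truth gives 0, best alternative gives 0.
Others bid (3, 3, 6, 6): truth gives 0, best alternative gives 0.
(Remaining 250 profiles checked similarly; truth is weakly best in each.)
In every case the truthful bid is at least as good as any alternative, so it is a dominant strategy.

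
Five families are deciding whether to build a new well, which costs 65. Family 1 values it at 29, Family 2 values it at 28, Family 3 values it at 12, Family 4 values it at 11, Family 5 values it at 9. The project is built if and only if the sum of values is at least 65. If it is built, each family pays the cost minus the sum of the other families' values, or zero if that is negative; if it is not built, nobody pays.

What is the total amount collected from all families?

9

Total value 89 ≥ cost 65, so it is built.
Family 1: others sum to 60; max(0, 65 - 60) = 5.
Family 2: others sum to 61; max(0, 65 - 61) = 4.
Family 3: others sum to 77; max(0, 65 - 77) = 0.
Family 4: others sum to 78; max(0, 65 - 78) = 0.
Family 5: others sum to 80; max(0, 65 - 80) = 0.
Total collected = 5 + 4 + 0 + 0 + 0 = 9.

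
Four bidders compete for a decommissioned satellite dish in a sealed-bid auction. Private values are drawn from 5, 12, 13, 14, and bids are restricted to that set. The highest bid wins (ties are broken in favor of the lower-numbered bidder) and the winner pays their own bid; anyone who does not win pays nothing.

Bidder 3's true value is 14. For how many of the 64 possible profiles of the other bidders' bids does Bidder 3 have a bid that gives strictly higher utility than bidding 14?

Others bid (5, 5, 5): truth gives 0; bid 12 gives 2 > 0. Violating.
Others bid (5, 5, 12): truth gives 0; bid 12 gives 2 > 0. Violating.
Others bid (5, 5, 13): truth gives 0; bid 13 gives 1 > 0. Violating.
Others bid (5, 12, 5): truth gives 0; bid 13 gives 1 > 0. Violating.
Others bid (5, 5, 14): truth gives 0; no alternative beats it.
Others bid (5, 12, 14): truth gives 0; no alternative beats it.
(Checking all 64 profiles: 12 have a profitable deviation, 52 do not.)

12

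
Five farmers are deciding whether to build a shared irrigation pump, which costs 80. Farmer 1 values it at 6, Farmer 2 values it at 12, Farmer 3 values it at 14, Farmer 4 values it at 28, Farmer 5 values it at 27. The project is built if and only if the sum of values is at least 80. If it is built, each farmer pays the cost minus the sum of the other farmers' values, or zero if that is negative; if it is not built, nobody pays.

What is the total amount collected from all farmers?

Total value 87 ≥ cost 80, so it is built.
Farmer 1: others sum to 81; max(0, 80 - 81) = 0.
Farmer 2: others sum to 75; max(0, 80 - 75) = 5.
Farmer 3: others sum to 73; max(0, 80 - 73) = 7.
Farmer 4: others sum to 59; max(0, 80 - 59) = 21.
Farmer 5: others sum to 60; max(0, 80 - 60) = 20.
Total collected = 0 + 5 + 7 + 21 + 20 = 53.

53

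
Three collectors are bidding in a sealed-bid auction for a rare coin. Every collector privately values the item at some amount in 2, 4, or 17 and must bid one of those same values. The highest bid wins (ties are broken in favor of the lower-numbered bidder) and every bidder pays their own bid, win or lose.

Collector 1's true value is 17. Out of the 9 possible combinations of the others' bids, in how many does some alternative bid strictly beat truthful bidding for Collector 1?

Others bid (2, 2): truth gives 0; bid 2 gives 15 > 0. Violating.
Others bid (2, 4): truth gives 0; bid 4 gives 13 > 0. Violating.
Others bid (4, 2): truth gives 0; bid 4 gives 13 > 0. Violating.
Others bid (4, 4): truth gives 0; bid 4 gives 13 > 0. Violating.
Others bid (2, 17): truth gives 0; no alternative beats it.
Others bid (4, 17): truth gives 0; no alternative beats it.
(Checking all 9 profiles: 4 have a profitable deviation, 5 do not.)

4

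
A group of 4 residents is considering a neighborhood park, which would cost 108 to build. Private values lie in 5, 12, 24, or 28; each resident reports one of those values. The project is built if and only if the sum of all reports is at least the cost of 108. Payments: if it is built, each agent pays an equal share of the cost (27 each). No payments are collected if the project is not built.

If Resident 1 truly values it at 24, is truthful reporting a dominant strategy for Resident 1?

No

Consider the case where Resident 2 reports 28, Resident 3 reports 28 and Resident 4 reports 28.
Truthful report 24: project built, pays 27, utility 24 - 27 = -3.
Report 5 instead: project not built, utility 0.
Since 0 > -3, reporting 5 is strictly better here, so truthful reporting is not dominant.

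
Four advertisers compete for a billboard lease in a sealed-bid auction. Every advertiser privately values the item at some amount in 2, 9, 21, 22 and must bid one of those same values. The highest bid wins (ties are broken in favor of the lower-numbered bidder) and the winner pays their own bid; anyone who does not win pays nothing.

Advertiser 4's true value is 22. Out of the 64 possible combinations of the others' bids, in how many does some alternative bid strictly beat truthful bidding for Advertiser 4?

8

Others bid (2, 2, 2): truth gives 0; bid 9 gives 13 > 0. Violating.
Others bid (2, 2, 9): truth gives 0; bid 21 gives 1 > 0. Violating.
Others bid (2, 9, 2): truth gives 0; bid 21 gives 1 > 0. Violating.
Others bid (2, 9, 9): truth gives 0; bid 21 gives 1 > 0. Violating.
Others bid (2, 2, 21): truth gives 0; no alternative beats it.
Others bid (2, 2, 22): truth gives 0; no alternative beats it.
(Checking all 64 profiles: 8 have a profitable deviation, 56 do not.)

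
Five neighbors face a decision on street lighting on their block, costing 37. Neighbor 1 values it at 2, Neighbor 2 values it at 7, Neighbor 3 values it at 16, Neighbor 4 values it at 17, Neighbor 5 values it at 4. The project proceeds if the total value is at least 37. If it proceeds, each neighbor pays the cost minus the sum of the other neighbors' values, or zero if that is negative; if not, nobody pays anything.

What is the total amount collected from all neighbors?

15

Total value 46 ≥ cost 37, so it is built.
Neighbor 1: others sum to 44; max(0, 37 - 44) = 0.
Neighbor 2: others sum to 39; max(0, 37 - 39) = 0.
Neighbor 3: others sum to 30; max(0, 37 - 30) = 7.
Neighbor 4: others sum to 29; max(0, 37 - 29) = 8.
Neighbor 5: others sum to 42; max(0, 37 - 42) = 0.
Total collected = 0 + 0 + 7 + 8 + 0 = 15.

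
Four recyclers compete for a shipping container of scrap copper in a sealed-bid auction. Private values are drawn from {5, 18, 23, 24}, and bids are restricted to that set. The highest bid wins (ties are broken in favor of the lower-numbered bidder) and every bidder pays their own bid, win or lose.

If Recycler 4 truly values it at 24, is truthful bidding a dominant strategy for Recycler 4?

Consider the case where Recycler 1 bids 5, Recycler 2 bids 5 and Recycler 3 bids 5.
Truthful bid 24: wins, pays 24, utility 24 - 24 = 0.
Bid 18 instead: wins, pays 18, utility 24 - 18 = 6.
Since 6 > 0, bidding 18 is strictly better here, so truthful bidding is not dominant.

No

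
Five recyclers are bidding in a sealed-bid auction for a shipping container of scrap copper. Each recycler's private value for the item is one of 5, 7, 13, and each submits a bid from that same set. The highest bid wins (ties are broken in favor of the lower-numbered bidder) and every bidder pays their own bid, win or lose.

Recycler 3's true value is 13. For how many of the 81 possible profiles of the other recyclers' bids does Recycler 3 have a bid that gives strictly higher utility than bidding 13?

49

Others bid (5, 5, 5, 5): truth gives 0; bid 7 gives 6 > 0. Violating.
Others bid (5, 5, 5, 7): truth gives 0; bid 7 gives 6 > 0. Violating.
Others bid (5, 5, 7, 5): truth gives 0; bid 7 gives 6 > 0. Violating.
Others bid (5, 5, 7, 7): truth gives 0; bid 7 gives 6 > 0. Violating.
Others bid (5, 5, 5, 13): truth gives 0; no alternative beats it.
Others bid (5, 5, 7, 13): truth gives 0; no alternative beats it.
(Checking all 81 profiles: 49 have a profitable deviation, 32 do not.)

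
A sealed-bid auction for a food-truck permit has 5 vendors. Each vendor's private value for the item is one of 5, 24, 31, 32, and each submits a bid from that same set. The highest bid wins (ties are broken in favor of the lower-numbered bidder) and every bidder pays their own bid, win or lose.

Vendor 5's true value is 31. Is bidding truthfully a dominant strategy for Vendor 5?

No

Consider the case where Vendor 1 bids 5, Vendor 2 bids 5, Vendor 3 bids 5 and Vendor 4 bids 5.
Truthful bid 31: wins, pays 31, utility 31 - 31 = 0.
Bid 24 instead: wins, pays 24, utility 31 - 24 = 7.
Since 7 > 0, bidding 24 is strictly better here, so truthful bidding is not dominant.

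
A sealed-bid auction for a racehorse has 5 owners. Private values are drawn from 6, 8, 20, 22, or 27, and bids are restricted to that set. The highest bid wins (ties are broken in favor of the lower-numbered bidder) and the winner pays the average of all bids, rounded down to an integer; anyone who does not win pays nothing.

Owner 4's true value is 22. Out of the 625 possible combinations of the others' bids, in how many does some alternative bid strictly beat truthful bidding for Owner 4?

203

Others bid (6, 6, 6, 6): truth gives 13; bid 8 gives 16 > 13. Violating.
Others bid (6, 6, 6, 8): truth gives 13; bid 8 gives 16 > 13. Violating.
Others bid (6, 6, 6, 20): truth gives 10; bid 20 gives 11 > 10. Violating.
Others bid (6, 6, 6, 27): truth gives 0; bid 27 gives 8 > 0. Violating.
Others bid (6, 6, 6, 22): truth gives 10; no alternative beats it.
Others bid (6, 6, 8, 6): truth gives 13; no alternative beats it.
(Checking all 625 profiles: 203 have a profitable deviation, 422 do not.)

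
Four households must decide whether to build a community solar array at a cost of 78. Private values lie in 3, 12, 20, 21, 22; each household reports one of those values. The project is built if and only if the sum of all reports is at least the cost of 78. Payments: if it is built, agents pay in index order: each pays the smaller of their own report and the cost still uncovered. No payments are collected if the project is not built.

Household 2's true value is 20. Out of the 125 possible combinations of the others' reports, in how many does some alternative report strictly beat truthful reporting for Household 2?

Others report (22, 22, 22): truth gives 0; report 12 gives 8 > 0. Violating.
Others report (3, 3, 3): truth gives 0; no alternative beats it.
Others report (3, 3, 12): truth gives 0; no alternative beats it.
(Checking all 125 profiles: 1 has a profitable deviation, 124 do not.)

1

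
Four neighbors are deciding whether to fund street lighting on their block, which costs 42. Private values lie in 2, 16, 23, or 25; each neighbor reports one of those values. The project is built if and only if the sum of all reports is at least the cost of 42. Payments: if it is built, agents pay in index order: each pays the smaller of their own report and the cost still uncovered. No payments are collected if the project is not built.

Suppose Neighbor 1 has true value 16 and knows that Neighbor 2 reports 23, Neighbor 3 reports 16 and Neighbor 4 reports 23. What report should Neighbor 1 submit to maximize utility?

2

Report 2: project built, pays 2, utility 16 - 2 = 14.
Report 16: project built, pays 16, utility 16 - 16 = 0.
Report 23: project built, pays 23, utility 16 - 23 = -7.
Report 25: project built, pays 25, utility 16 - 25 = -9.
The best choice is 2 with utility 14.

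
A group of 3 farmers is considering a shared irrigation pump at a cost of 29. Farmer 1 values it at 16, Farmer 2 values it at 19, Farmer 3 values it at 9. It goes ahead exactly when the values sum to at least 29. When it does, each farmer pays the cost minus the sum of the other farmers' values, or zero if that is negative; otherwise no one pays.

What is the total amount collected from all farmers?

5

Total value 44 ≥ cost 29, so it is built.
Farmer 1: others sum to 28; max(0, 29 - 28) = 1.
Farmer 2: others sum to 25; max(0, 29 - 25) = 4.
Farmer 3: others sum to 35; max(0, 29 - 35) = 0.
Total collected = 1 + 4 + 0 = 5.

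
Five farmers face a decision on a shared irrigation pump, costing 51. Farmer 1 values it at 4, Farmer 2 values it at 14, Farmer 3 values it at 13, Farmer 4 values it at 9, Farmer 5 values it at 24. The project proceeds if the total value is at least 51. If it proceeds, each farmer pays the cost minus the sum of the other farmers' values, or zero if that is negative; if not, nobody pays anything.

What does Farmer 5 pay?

11

Total value 64 ≥ cost 51, so the project is built.
The other farmers' values sum to 40.
Cost minus that sum is 51 - 40 = 11.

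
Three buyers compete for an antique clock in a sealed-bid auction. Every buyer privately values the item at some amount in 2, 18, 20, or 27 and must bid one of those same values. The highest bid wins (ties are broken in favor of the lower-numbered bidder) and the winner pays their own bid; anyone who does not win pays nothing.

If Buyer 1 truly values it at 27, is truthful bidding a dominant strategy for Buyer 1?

Consider the case where Buyer 2 bids 2 and Buyer 3 bids 2.
Truthful bid 27: wins, pays 27, utility 27 - 27 = 0.
Bid 2 instead: wins, pays 2, utility 27 - 2 = 25.
Since 25 > 0, bidding 2 is strictly better here, so truthful bidding is not dominant.

No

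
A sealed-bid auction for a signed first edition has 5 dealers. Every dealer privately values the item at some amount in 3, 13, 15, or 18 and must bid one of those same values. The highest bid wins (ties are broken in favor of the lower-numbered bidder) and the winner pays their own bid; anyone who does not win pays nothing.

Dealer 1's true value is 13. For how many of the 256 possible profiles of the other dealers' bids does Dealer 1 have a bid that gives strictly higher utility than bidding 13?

Others bid (3, 3, 3, 3): truth gives 0; bid 3 gives 10 > 0. Violating.
Others bid (3, 3, 3, 13): truth gives 0; no alternative beats it.
Others bid (3, 3, 3, 15): truth gives 0; no alternative beats it.
(Checking all 256 profiles: 1 has a profitable deviation, 255 do not.)

1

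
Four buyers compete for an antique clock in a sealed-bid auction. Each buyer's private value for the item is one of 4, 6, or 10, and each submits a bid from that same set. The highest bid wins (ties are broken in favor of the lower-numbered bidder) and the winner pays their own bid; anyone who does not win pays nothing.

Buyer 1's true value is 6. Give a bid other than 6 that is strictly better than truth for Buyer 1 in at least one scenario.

Suppose Buyer 2 bids 4, Buyer 3 bids 4 and Buyer 4 bids 4.
Bid 6: wins, pays 6, utility 6 - 6 = 0.
Bid 4: wins, pays 4, utility 6 - 4 = 2.
So bidding 4 beats truth here (2 > 0).

4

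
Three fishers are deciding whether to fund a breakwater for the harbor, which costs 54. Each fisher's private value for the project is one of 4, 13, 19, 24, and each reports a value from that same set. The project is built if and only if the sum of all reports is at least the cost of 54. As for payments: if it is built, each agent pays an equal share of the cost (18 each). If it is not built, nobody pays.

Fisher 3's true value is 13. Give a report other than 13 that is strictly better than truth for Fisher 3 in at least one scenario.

4

Suppose Fisher 1 reports 19 and Fisher 2 reports 24.
Report 13: project built, pays 18, utility 13 - 18 = -5.
Report 4: project not built, utility 0.
So reporting 4 beats truth here (0 > -5).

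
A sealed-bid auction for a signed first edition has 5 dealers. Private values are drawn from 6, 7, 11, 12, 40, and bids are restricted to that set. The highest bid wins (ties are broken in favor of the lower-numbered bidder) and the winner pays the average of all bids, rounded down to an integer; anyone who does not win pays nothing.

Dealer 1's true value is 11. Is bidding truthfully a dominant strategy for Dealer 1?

Consider the case where Dealer 2 bids 6, Dealer 3 bids 6, Dealer 4 bids 6 and Dealer 5 bids 6.
Truthful bid 11: wins, pays 7, utility 11 - 7 = 4.
Bid 6 instead: wins, pays 6, utility 11 - 6 = 5.
Since 5 > 4, bidding 6 is strictly better here, so truthful bidding is not dominant.

No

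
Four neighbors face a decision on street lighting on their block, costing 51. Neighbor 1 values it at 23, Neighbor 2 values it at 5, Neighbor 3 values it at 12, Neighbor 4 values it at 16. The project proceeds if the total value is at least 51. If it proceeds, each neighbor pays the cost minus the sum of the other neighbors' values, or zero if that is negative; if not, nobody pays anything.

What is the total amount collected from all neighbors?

36

Total value 56 ≥ cost 51, so it is built.
Neighbor 1: others sum to 33; max(0, 51 - 33) = 18.
Neighbor 2: others sum to 51; max(0, 51 - 51) = 0.
Neighbor 3: others sum to 44; max(0, 51 - 44) = 7.
Neighbor 4: others sum to 40; max(0, 51 - 40) = 11.
Total collected = 18 + 0 + 7 + 11 = 36.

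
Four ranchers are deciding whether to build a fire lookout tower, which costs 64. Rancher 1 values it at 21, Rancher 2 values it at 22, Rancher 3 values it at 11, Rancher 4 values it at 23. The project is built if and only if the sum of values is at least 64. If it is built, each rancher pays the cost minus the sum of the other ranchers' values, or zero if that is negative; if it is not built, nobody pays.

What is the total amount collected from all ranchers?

Total value 77 ≥ cost 64, so it is built.
Rancher 1: others sum to 56; max(0, 64 - 56) = 8.
Rancher 2: others sum to 55; max(0, 64 - 55) = 9.
Rancher 3: others sum to 66; max(0, 64 - 66) = 0.
Rancher 4: others sum to 54; max(0, 64 - 54) = 10.
Total collected = 8 + 9 + 0 + 10 = 27.

27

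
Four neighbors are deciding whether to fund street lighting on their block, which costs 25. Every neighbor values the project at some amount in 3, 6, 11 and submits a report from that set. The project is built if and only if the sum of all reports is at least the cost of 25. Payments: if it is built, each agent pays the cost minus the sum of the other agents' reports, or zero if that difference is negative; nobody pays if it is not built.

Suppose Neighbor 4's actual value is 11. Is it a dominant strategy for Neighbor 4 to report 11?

Check each profile of the others' reports and compare truth against every alternative report.
Others report (6, 6, 6): truth gives 4, best alternative gives 0.
Others report (3, 3, 11): truth gives 3, best alternative gives 0.
Others report (3, 11, 3): truth gives 3, best alternative gives 0.
Others report (11, 3, 3): truth gives 3, best alternative gives 0.
Others report (3, 6, 6): truth gives 1, best alternative gives 0.
Others report (6, 3, 6): truth gives 1, best alternative gives 0.
(Remaining 21 profiles checked similarly; truth is weakly best in each.)
In every case the truthful report is at least as good as any alternative, so it is a dominant strategy.

Yes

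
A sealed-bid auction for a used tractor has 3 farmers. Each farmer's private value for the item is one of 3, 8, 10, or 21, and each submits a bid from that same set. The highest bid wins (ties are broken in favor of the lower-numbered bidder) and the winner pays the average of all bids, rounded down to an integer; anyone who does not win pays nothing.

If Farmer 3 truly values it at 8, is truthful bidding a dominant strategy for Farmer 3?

No

Consider the case where Farmer 1 bids 3 and Farmer 2 bids 8.
Truthful bid 8: loses, pays 0, utility 0.
Bid 10 instead: wins, pays 7, utility 8 - 7 = 1.
Since 1 > 0, bidding 10 is strictly better here, so truthful bidding is not dominant.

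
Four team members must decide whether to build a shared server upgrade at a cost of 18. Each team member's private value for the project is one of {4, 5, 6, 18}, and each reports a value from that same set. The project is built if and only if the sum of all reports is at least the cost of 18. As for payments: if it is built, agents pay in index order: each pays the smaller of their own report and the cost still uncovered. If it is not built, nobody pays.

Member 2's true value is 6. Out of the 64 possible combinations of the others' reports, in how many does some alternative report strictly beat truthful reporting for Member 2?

Others report (4, 4, 5): truth gives 0; report 5 gives 1 > 0. Violating.
Others report (4, 4, 6): truth gives 0; report 4 gives 2 > 0. Violating.
Others report (4, 4, 18): truth gives 0; report 4 gives 2 > 0. Violating.
Others report (4, 5, 4): truth gives 0; report 5 gives 1 > 0. Violating.
Others report (4, 4, 4): truth gives 0; no alternative beats it.
Others report (18, 4, 4): truth gives 6; no alternative beats it.
(Checking all 64 profiles: 47 have a profitable deviation, 17 do not.)

47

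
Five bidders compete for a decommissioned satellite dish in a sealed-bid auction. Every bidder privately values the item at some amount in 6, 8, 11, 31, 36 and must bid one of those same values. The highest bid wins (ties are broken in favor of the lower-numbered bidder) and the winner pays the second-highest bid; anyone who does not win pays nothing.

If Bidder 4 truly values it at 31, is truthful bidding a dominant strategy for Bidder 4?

Check each profile of the others' bids and compare truth against every alternative bid.
Others bid (6, 6, 6, 6): truth gives 25, best alternative gives 25.
Others bid (6, 6, 6, 8): truth gives 23, best alternative gives 23.
Others bid (6, 6, 8, 6): truth gives 23, best alternative gives 23.
Others bid (6, 6, 8, 8): truth gives 23, best alternative gives 23.
Others bid (6, 8, 6, 6): truth gives 23, best alternative gives 23.
Others bid (6, 8, 6, 8): truth gives 23, best alternative gives 23.
(Remaining 619 profiles checked similarly; truth is weakly best in each.)
In every case the truthful bid is at least as good as any alternative, so it is a dominant strategy.

Yes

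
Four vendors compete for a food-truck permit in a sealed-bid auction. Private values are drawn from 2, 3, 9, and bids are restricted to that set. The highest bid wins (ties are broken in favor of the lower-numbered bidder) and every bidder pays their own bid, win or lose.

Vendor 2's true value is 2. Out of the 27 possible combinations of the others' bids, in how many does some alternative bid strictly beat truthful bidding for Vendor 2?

Others bid (2, 2, 2): truth gives -2; bid 3 gives -1 > -2. Violating.
Others bid (2, 2, 3): truth gives -2; bid 3 gives -1 > -2. Violating.
Others bid (2, 3, 2): truth gives -2; bid 3 gives -1 > -2. Violating.
Others bid (2, 3, 3): truth gives -2; bid 3 gives -1 > -2. Violating.
Others bid (2, 2, 9): truth gives -2; no alternative beats it.
Others bid (2, 3, 9): truth gives -2; no alternative beats it.
(Checking all 27 profiles: 4 have a profitable deviation, 23 do not.)

4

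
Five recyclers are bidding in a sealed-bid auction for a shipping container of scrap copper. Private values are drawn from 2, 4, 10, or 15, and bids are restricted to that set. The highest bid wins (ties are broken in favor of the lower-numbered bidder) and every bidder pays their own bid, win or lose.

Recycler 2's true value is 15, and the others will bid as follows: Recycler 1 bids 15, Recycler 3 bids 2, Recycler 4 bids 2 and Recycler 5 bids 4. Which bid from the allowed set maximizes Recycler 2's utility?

Bid 2: loses but pays 2, utility -2.
Bid 4: loses but pays 4, utility -4.
Bid 10: loses but pays 10, utility -10.
Bid 15: loses but pays 15, utility -15.
The best choice is 2 with utility -2.

2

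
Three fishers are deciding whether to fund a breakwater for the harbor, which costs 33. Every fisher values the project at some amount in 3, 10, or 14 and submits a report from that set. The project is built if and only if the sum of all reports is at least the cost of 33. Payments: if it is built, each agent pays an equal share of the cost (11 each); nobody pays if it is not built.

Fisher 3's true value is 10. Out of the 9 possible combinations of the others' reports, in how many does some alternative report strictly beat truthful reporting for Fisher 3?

Others report (10, 14): truth gives -1; report 3 gives 0 > -1. Violating.
Others report (14, 10): truth gives -1; report 3 gives 0 > -1. Violating.
Others report (14, 14): truth gives -1; report 3 gives 0 > -1. Violating.
Others report (3, 3): truth gives 0; no alternative beats it.
Others report (3, 10): truth gives 0; no alternative beats it.
(Checking all 9 profiles: 3 have a profitable deviation, 6 do not.)

3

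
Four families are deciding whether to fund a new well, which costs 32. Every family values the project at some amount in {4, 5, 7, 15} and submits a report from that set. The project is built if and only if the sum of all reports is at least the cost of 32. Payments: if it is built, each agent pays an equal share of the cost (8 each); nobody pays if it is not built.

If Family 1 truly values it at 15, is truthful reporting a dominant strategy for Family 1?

Check each profile of the others' reports and compare truth against every alternative report.
Others report (4, 4, 15): truth gives 7, best alternative gives 0.
Others report (4, 5, 15): truth gives 7, best alternative gives 0.
Others report (4, 7, 7): truth gives 7, best alternative gives 0.
Others report (4, 15, 4): truth gives 7, best alternative gives 0.
Others report (4, 15, 5): truth gives 7, best alternative gives 0.
Others report (5, 4, 15): truth gives 7, best alternative gives 0.
(Remaining 58 profiles checked similarly; truth is weakly best in each.)
In every case the truthful report is at least as good as any alternative, so it is a dominant strategy.

Yes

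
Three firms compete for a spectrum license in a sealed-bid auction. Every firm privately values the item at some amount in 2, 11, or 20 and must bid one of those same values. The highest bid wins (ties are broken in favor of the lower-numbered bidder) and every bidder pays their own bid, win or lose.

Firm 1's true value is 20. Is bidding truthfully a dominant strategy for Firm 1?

Consider the case where Firm 2 bids 2 and Firm 3 bids 2.
Truthful bid 20: wins, pays 20, utility 20 - 20 = 0.
Bid 2 instead: wins, pays 2, utility 20 - 2 = 18.
Since 18 > 0, bidding 2 is strictly better here, so truthful bidding is not dominant.

No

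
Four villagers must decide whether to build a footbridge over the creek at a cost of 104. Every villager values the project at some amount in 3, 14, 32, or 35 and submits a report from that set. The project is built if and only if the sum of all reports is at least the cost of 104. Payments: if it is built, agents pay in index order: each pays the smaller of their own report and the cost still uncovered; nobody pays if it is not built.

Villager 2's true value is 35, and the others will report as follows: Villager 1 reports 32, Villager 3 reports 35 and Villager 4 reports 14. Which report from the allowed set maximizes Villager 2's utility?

Report 3: project not built, utility 0.
Report 14: project not built, utility 0.
Report 32: project built, pays 32, utility 35 - 32 = 3.
Report 35: project built, pays 35, utility 35 - 35 = 0.
The best choice is 32 with utility 3.

32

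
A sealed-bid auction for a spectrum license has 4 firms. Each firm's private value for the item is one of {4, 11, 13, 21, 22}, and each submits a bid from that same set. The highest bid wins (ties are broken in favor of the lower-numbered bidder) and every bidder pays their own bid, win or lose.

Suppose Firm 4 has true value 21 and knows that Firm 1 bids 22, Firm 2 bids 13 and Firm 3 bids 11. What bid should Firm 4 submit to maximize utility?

Bid 4: loses but pays 4, utility -4.
Bid 11: loses but pays 11, utility -11.
Bid 13: loses but pays 13, utility -13.
Bid 21: loses but pays 21, utility -21.
Bid 22: loses but pays 22, utility -22.
The best choice is 4 with utility -4.

4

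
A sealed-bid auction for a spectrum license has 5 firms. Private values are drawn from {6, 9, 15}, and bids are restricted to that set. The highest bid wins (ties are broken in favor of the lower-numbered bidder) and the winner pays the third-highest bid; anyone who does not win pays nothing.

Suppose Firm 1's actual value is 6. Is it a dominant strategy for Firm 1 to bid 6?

Yes

Check each profile of the others' bids and compare truth against every alternative bid.
Others bid (6, 6, 9, 9): truth gives 0, best alternative gives -3.
Others bid (6, 9, 6, 9): truth gives 0, best alternative gives -3.
Others bid (6, 9, 9, 6): truth gives 0, best alternative gives -3.
Others bid (6, 9, 9, 9): truth gives 0, best alternative gives -3.
Others bid (9, 6, 6, 9): truth gives 0, best alternative gives -3.
Others bid (9, 6, 9, 6): truth gives 0, best alternative gives -3.
(Remaining 75 profiles checked similarly; truth is weakly best in each.)
In every case the truthful bid is at least as good as any alternative, so it is a dominant strategy.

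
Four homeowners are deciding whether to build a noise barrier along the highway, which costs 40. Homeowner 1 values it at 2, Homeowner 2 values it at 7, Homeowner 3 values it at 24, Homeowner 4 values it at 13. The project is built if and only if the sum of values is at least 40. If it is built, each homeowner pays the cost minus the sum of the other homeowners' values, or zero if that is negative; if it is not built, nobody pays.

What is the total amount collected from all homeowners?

Total value 46 ≥ cost 40, so it is built.
Homeowner 1: others sum to 44; max(0, 40 - 44) = 0.
Homeowner 2: others sum to 39; max(0, 40 - 39) = 1.
Homeowner 3: others sum to 22; max(0, 40 - 22) = 18.
Homeowner 4: others sum to 33; max(0, 40 - 33) = 7.
Total collected = 0 + 1 + 18 + 7 = 26.

26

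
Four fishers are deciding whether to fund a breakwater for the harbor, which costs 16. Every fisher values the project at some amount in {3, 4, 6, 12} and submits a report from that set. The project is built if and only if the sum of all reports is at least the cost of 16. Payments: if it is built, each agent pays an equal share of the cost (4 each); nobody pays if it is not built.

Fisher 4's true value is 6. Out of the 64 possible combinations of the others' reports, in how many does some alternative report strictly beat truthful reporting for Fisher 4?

1

Others report (3, 3, 3): truth gives 0; report 12 gives 2 > 0. Violating.
Others report (3, 3, 4): truth gives 2; no alternative beats it.
Others report (3, 3, 6): truth gives 2; no alternative beats it.
(Checking all 64 profiles: 1 has a profitable deviation, 63 do not.)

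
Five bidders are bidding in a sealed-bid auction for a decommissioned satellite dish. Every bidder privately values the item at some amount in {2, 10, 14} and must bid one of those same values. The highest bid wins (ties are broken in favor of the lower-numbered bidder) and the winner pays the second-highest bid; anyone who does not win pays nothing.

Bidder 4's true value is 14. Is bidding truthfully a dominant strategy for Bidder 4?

Check each profile of the others' bids and compare truth against every alternative bid.
Others bid (2, 2, 10, 2): truth gives 4, best alternative gives 0.
Others bid (2, 2, 10, 10): truth gives 4, best alternative gives 0.
Others bid (2, 10, 2, 2): truth gives 4, best alternative gives 0.
Others bid (2, 10, 2, 10): truth gives 4, best alternative gives 0.
Others bid (2, 10, 10, 2): truth gives 4, best alternative gives 0.
Others bid (2, 10, 10, 10): truth gives 4, best alternative gives 0.
(Remaining 75 profiles checked similarly; truth is weakly best in each.)
In every case the truthful bid is at least as good as any alternative, so it is a dominant strategy.

Yes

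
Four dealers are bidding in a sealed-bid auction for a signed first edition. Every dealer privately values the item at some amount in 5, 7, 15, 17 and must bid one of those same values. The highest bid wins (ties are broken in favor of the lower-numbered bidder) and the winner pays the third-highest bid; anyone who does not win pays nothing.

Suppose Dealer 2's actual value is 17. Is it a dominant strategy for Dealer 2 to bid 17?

Check each profile of the others' bids and compare truth against every alternative bid.
Others bid (5, 5, 17): truth gives 12, best alternative gives 0.
Others bid (5, 17, 5): truth gives 12, best alternative gives 0.
Others bid (15, 5, 5): truth gives 12, best alternative gives 0.
Others bid (5, 7, 17): truth gives 10, best alternative gives 0.
Others bid (5, 17, 7): truth gives 10, best alternative gives 0.
Others bid (7, 5, 17): truth gives 10, best alternative gives 0.
(Remaining 58 profiles checked similarly; truth is weakly best in each.)
In every case the truthful bid is at least as good as any alternative, so it is a dominant strategy.

Yes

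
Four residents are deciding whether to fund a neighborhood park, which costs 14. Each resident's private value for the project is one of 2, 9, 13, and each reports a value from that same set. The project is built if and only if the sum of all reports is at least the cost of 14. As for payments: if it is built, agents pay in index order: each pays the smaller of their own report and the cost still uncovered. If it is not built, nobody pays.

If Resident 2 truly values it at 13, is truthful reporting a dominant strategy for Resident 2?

Consider the case where Resident 1 reports 2, Resident 3 reports 2 and Resident 4 reports 2.
Truthful report 13: project built, pays 12, utility 13 - 12 = 1.
Report 9 instead: project built, pays 9, utility 13 - 9 = 4.
Since 4 > 1, reporting 9 is strictly better here, so truthful reporting is not dominant.

No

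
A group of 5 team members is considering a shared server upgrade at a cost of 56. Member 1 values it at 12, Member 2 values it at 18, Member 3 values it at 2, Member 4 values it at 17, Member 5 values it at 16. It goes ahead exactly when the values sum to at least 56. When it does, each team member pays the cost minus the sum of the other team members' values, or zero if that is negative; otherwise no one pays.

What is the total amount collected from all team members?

Total value 65 ≥ cost 56, so it is built.
Member 1: others sum to 53; max(0, 56 - 53) = 3.
Member 2: others sum to 47; max(0, 56 - 47) = 9.
Member 3: others sum to 63; max(0, 56 - 63) = 0.
Member 4: others sum to 48; max(0, 56 - 48) = 8.
Member 5: others sum to 49; max(0, 56 - 49) = 7.
Total collected = 3 + 9 + 0 + 8 + 7 = 27.

27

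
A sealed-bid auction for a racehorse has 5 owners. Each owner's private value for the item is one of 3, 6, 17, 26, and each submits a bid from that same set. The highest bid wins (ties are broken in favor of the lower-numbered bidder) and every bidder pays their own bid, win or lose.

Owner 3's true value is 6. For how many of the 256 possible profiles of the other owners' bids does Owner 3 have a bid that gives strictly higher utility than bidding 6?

Others bid (3, 3, 3, 17): truth gives -6; bid 3 gives -3 > -6. Violating.
Others bid (3, 3, 3, 26): truth gives -6; bid 3 gives -3 > -6. Violating.
Others bid (3, 3, 6, 17): truth gives -6; bid 3 gives -3 > -6. Violating.
Others bid (3, 3, 6, 26): truth gives -6; bid 3 gives -3 > -6. Violating.
Others bid (3, 3, 3, 3): truth gives 0; no alternative beats it.
Others bid (3, 3, 3, 6): truth gives 0; no alternative beats it.
(Checking all 256 profiles: 252 have a profitable deviation, 4 do not.)

252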